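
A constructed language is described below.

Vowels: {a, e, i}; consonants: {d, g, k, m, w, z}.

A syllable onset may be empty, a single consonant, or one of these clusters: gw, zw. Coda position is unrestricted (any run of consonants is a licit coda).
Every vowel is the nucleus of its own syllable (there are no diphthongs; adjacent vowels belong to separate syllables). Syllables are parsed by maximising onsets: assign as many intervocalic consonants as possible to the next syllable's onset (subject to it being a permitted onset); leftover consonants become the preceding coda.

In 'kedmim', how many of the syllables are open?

0

The vowels are e, i — 2 nuclei, so 2 syllables.
/e…i/ gap (V1→V2): /dm/; trying suffixes from longest down, /m/ is the first permitted one, so coda /d/ | onset /m/.
Result: ked.mim.
Classifying each syllable: /ked/ (closed), /mim/ (closed).
Open syllables: 0.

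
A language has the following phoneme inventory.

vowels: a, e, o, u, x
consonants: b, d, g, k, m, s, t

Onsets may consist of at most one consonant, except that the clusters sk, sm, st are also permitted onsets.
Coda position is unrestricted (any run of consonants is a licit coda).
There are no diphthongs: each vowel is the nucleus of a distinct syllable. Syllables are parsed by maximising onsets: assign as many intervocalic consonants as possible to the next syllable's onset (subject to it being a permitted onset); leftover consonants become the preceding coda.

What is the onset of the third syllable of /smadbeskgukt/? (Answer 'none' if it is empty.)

g

Vowels present: a, e, u; each is a nucleus, giving 3 syllables.
/a…e/ gap (V1→V2): /db/ splits as /d/ + /b/ (/b/ is the longest suffix that is a licit onset).
/e…u/ gap (V2→V3): cluster /skg/ — the longest permitted-onset suffix is /g/; onset = /g/, preceding coda = /sk/.
So the parse is smad.besk.gukt.
Syllable 3 is /gukt/: onset /g/, nucleus /u/, coda /kt/.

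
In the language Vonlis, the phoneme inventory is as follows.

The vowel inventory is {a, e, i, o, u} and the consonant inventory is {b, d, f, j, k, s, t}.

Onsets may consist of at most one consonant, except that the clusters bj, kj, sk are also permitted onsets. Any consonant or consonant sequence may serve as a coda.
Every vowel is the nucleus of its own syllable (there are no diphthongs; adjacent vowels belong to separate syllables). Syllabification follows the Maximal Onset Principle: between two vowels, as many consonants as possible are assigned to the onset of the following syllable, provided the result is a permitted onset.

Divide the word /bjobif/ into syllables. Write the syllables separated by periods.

bjo.bif

Vowels present: o, i; each is a nucleus, giving 2 syllables.
Between /o/ (V1) and /i/ (V2): just /b/ — single C goes to the following onset.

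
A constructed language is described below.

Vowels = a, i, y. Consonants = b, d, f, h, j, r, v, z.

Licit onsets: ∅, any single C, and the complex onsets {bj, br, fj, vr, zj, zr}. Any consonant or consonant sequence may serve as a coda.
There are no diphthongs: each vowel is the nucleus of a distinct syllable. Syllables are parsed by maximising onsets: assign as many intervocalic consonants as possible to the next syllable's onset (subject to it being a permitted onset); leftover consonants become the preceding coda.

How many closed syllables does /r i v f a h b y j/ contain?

Nuclei (vowels): i, a, y → 3 syllables.
/i…a/ gap (V1→V2): cluster /vf/ — the longest permitted-onset suffix is /f/; onset = /f/, preceding coda = /v/.
/a…y/ gap (V2→V3): cluster /hb/ — the longest permitted-onset suffix is /b/; onset = /b/, preceding coda = /h/.
Syllabification: riv.fah.byj.
Classifying each syllable: /riv/ (closed), /fah/ (closed), /byj/ (closed).
Closed syllables: 3.

3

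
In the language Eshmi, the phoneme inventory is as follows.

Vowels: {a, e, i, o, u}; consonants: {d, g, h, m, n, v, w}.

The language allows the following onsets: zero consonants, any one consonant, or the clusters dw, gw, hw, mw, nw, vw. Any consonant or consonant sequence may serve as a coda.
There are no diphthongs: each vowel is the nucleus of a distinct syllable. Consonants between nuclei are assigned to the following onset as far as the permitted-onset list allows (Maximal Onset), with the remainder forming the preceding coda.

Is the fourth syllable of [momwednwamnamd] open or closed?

closed

The vowels are o, e, a, a — 4 nuclei, so 4 syllables.
Between /o/ (V1) and /e/ (V2): cluster /mw/ — /mw/ is itself a permitted onset, so the whole cluster goes right; preceding coda = ∅.
Between /e/ (V2) and /a/ (V3): /dnw/; trying suffixes from longest down, /nw/ is the first permitted one, so coda /d/ | onset /nw/.
Between /a/ (V3) and /a/ (V4): cluster /mn/ — the longest permitted-onset suffix is /n/; onset = /n/, preceding coda = /m/.
Putting it together: mo.mwed.nwam.namd.
Syllable 4 is /namd/ with coda /md/, so it is closed.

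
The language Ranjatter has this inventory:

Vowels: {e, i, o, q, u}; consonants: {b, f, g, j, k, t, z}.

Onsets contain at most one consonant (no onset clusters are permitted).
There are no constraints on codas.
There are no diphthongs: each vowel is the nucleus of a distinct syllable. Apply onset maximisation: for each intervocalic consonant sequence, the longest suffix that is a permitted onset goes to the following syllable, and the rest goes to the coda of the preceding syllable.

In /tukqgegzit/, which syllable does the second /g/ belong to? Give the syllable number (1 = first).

3

The vowels are u, q, e, i — 4 nuclei, so 4 syllables.
V1 /u/ – V2 /q/: /k/ → onset of the next syllable (single consonants are always licit onsets).
V2 /q/ – V3 /e/: just /g/ — single C goes to the following onset.
V3 /e/ – V4 /i/: /gz/ — longest licit onset from the right is /z/, leaving /g/ as coda.
So the parse is tu.kq.geg.zit.
The second /g/ is in the coda of syllable 3 (/geg/).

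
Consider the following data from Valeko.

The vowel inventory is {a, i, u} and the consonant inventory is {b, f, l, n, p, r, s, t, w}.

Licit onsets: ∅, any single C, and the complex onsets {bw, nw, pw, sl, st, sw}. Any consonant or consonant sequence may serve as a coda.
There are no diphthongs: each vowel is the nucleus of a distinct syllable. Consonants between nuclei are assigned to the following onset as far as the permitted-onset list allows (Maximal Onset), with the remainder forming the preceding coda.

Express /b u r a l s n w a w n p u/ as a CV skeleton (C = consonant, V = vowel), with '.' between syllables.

CV.CVCC.CCVCC.CV

Nuclei (vowels): u, a, a, u → 4 syllables.
σ1/σ2 boundary: /r/ → onset of the next syllable (single consonants are always licit onsets).
σ2/σ3 boundary: cluster /lsnw/ — the longest permitted-onset suffix is /nw/; onset = /nw/, preceding coda = /ls/.
σ3/σ4 boundary: /wnp/ — longest licit onset from the right is /p/, leaving /wn/ as coda.
Syllabification: bu.rals.nwawn.pu.
Mapping each syllable to C/V: /bu/ → CV, /rals/ → CVCC, /nwawn/ → CCVCC, /pu/ → CV.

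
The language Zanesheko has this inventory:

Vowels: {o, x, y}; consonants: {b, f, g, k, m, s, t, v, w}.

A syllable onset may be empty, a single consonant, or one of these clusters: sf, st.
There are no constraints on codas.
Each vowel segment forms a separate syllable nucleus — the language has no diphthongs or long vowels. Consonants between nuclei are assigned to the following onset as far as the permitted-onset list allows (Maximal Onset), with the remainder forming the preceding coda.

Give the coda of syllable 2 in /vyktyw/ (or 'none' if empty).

w

Vowels present: y, y; each is a nucleus, giving 2 syllables.
σ1/σ2 boundary: /kt/ — longest licit onset from the right is /t/, leaving /k/ as coda.
Result: vyk.tyw.
Syllable 2 is /tyw/: onset /t/, nucleus /y/, coda /w/.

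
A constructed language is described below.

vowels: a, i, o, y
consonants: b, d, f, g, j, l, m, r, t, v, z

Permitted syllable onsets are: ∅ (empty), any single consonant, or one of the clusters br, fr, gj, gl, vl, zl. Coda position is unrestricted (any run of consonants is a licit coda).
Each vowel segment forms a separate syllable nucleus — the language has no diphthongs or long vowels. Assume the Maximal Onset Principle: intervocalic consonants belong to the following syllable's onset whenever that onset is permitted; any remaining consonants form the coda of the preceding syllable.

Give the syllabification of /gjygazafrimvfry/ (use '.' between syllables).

gjy.ga.za.frimv.fry

Nuclei (vowels): y, a, a, i, y → 5 syllables.
σ1/σ2 boundary: /g/ is a single consonant, so it becomes the next onset.
σ2/σ3 boundary: /z/ → onset of the next syllable (single consonants are always licit onsets).
σ3/σ4 boundary: cluster /fr/ — /fr/ is itself a permitted onset, so the whole cluster goes right; preceding coda = ∅.
σ4/σ5 boundary: cluster /mvfr/ — the longest permitted-onset suffix is /fr/; onset = /fr/, preceding coda = /mv/.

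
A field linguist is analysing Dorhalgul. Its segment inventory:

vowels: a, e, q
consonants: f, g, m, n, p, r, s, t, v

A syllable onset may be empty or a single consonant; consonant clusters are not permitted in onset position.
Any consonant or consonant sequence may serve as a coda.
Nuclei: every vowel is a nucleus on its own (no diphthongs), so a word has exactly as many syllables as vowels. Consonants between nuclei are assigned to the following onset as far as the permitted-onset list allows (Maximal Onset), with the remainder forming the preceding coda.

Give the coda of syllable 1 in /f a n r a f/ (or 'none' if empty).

n

Vowels present: a, a; each is a nucleus, giving 2 syllables.
Between /a/ (V1) and /a/ (V2): /nr/ — longest licit onset from the right is /r/, leaving /n/ as coda.
So the parse is fan.raf.
Syllable 1 is /fan/: onset /f/, nucleus /a/, coda /n/.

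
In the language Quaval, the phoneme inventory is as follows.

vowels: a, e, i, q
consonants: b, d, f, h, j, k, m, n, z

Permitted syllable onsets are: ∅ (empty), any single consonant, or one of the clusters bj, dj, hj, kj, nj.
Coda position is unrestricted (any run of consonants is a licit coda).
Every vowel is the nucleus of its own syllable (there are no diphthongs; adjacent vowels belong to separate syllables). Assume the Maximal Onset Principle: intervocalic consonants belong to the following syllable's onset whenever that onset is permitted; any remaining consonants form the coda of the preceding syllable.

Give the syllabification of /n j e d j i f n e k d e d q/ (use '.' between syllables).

nje.djif.nek.de.dq

Nuclei (vowels): e, i, e, e, q → 5 syllables.
V1 /e/ – V2 /i/: cluster /dj/ — /dj/ is itself a permitted onset, so the whole cluster goes right; preceding coda = ∅.
V2 /i/ – V3 /e/: /fn/ splits as /f/ + /n/ (/n/ is the longest suffix that is a licit onset).
V3 /e/ – V4 /e/: /kd/; trying suffixes from longest down, /d/ is the first permitted one, so coda /k/ | onset /d/.
V4 /e/ – V5 /q/: /d/ → onset of the next syllable (single consonants are always licit onsets).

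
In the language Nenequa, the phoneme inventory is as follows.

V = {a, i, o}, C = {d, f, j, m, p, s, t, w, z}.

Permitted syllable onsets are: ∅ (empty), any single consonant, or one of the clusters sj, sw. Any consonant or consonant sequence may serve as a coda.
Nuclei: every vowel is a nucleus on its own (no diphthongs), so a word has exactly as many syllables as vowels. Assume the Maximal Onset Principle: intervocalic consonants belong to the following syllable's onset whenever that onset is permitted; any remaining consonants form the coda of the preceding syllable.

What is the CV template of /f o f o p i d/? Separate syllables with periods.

Nuclei (vowels): o, o, i → 3 syllables.
σ1/σ2 boundary: /f/ is a single consonant, so it becomes the next onset.
σ2/σ3 boundary: just /p/ — single C goes to the following onset.
So the parse is fo.fo.pid.
Mapping each syllable to C/V: /fo/ → CV, /fo/ → CV, /pid/ → CVC.

CV.CV.CVC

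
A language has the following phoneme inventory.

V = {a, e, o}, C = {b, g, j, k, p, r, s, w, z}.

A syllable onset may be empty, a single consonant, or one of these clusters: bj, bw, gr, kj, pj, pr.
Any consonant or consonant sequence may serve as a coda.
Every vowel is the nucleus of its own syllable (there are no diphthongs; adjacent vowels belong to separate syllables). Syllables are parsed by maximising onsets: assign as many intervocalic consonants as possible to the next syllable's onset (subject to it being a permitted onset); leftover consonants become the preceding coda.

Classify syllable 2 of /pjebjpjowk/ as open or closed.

closed

The vowels are e, o — 2 nuclei, so 2 syllables.
Between /e/ (V1) and /o/ (V2): cluster /bjpj/ — the longest permitted-onset suffix is /pj/; onset = /pj/, preceding coda = /bj/.
Syllabification: pjebj.pjowk.
Syllable 2 is /pjowk/ with coda /wk/, so it is closed.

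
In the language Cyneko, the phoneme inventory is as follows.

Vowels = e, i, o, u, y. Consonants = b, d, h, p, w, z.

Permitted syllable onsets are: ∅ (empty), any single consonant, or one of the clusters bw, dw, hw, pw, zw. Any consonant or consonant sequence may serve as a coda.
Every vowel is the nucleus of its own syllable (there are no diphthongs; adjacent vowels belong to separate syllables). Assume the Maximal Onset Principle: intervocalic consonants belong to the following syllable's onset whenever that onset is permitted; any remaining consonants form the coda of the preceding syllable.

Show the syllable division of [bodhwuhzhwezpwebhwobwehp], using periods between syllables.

bod.hwuhz.hwez.pweb.hwo.bwehp

The vowels are o, u, e, e, o, e — 6 nuclei, so 6 syllables.
/o…u/ gap (V1→V2): /dhw/ splits as /d/ + /hw/ (/hw/ is the longest suffix that is a licit onset).
/u…e/ gap (V2→V3): /hzhw/ — longest licit onset from the right is /hw/, leaving /hz/ as coda.
/e…e/ gap (V3→V4): /zpw/ splits as /z/ + /pw/ (/pw/ is the longest suffix that is a licit onset).
/e…o/ gap (V4→V5): /bhw/; trying suffixes from longest down, /hw/ is the first permitted one, so coda /b/ | onset /hw/.
/o…e/ gap (V5→V6): cluster /bw/ — /bw/ is itself a permitted onset, so the whole cluster goes right; preceding coda = ∅.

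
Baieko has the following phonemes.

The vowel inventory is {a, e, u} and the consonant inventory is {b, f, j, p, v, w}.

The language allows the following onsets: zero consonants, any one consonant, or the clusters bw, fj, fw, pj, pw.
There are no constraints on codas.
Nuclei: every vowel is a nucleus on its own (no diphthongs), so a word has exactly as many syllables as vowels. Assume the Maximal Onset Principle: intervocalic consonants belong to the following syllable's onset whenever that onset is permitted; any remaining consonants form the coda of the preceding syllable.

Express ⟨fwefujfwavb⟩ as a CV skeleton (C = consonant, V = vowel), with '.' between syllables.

CCV.CVC.CCVCC

Nuclei (vowels): e, u, a → 3 syllables.
/e…u/ gap (V1→V2): just /f/ — single C goes to the following onset.
/u…a/ gap (V2→V3): cluster /jfw/ — the longest permitted-onset suffix is /fw/; onset = /fw/, preceding coda = /j/.
Putting it together: fwe.fuj.fwavb.
Mapping each syllable to C/V: /fwe/ → CCV, /fuj/ → CVC, /fwavb/ → CCVCC.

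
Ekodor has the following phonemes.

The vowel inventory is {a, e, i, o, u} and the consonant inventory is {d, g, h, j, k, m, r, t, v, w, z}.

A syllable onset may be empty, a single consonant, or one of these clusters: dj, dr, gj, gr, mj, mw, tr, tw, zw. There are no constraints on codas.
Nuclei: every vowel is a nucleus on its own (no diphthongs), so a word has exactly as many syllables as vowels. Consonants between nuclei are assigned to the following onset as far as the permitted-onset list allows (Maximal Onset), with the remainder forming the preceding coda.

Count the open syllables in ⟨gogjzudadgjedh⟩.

The vowels are o, u, a, e — 4 nuclei, so 4 syllables.
Between /o/ (V1) and /u/ (V2): /gjz/ splits as /gj/ + /z/ (/z/ is the longest suffix that is a licit onset).
Between /u/ (V2) and /a/ (V3): /d/ is a single consonant, so it becomes the next onset.
Between /a/ (V3) and /e/ (V4): /dgj/ splits as /d/ + /gj/ (/gj/ is the longest suffix that is a licit onset).
Putting it together: gogj.zu.dad.gjedh.
Classifying each syllable: /gogj/ (closed), /zu/ (open), /dad/ (closed), /gjedh/ (closed).
Open syllables: 1.

1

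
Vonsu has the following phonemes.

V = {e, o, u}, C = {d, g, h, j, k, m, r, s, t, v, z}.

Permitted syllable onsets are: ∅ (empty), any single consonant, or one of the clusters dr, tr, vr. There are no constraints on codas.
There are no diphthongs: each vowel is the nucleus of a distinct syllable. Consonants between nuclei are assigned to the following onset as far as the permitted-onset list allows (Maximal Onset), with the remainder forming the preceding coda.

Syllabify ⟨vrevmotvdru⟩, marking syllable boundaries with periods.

vrev.motv.dru

Nuclei (vowels): e, o, u → 3 syllables.
Between /e/ (V1) and /o/ (V2): cluster /vm/ — the longest permitted-onset suffix is /m/; onset = /m/, preceding coda = /v/.
Between /o/ (V2) and /u/ (V3): /tvdr/; trying suffixes from longest down, /dr/ is the first permitted one, so coda /tv/ | onset /dr/.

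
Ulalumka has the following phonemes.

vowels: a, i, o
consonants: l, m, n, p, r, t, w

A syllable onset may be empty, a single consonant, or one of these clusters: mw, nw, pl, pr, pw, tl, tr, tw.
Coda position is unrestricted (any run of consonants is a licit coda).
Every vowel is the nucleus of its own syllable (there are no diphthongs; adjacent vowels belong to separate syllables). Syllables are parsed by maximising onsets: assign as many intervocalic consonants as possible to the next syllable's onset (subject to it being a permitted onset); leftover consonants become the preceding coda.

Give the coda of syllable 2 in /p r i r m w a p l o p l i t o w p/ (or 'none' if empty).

The vowels are i, a, o, i, o — 5 nuclei, so 5 syllables.
/i…a/ gap (V1→V2): /rmw/; trying suffixes from longest down, /mw/ is the first permitted one, so coda /r/ | onset /mw/.
/a…o/ gap (V2→V3): cluster /pl/ — /pl/ is itself a permitted onset, so the whole cluster goes right; preceding coda = ∅.
/o…i/ gap (V3→V4): /pl/ is a licit onset in full, so it all attaches to the next syllable.
/i…o/ gap (V4→V5): /t/ is a single consonant, so it becomes the next onset.
So the parse is prir.mwa.plo.pli.towp.
Syllable 2 is /mwa/: onset /mw/, nucleus /a/, coda ∅.

none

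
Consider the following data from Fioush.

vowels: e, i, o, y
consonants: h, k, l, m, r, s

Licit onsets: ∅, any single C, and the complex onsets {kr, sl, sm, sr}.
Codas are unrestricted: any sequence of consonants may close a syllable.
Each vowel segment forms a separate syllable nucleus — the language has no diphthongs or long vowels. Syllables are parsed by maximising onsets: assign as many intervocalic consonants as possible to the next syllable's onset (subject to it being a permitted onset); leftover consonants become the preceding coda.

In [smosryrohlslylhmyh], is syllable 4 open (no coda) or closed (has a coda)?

The vowels are o, y, o, y, y — 5 nuclei, so 5 syllables.
Between /o/ (V1) and /y/ (V2): /sr/ is a licit onset in full, so it all attaches to the next syllable.
Between /y/ (V2) and /o/ (V3): just /r/ — single C goes to the following onset.
Between /o/ (V3) and /y/ (V4): cluster /hlsl/ — the longest permitted-onset suffix is /sl/; onset = /sl/, preceding coda = /hl/.
Between /y/ (V4) and /y/ (V5): /lhm/ splits as /lh/ + /m/ (/m/ is the longest suffix that is a licit onset).
Result: smo.sry.rohl.slylh.myh.
Syllable 4 is /slylh/ with coda /lh/, so it is closed.

closed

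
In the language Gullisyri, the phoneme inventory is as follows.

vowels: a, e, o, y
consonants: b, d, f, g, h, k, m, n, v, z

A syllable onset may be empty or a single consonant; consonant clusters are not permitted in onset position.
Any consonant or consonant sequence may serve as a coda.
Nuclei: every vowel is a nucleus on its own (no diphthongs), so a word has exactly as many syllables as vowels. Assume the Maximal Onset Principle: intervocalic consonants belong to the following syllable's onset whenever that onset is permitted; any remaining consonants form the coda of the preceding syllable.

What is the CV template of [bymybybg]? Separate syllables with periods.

The vowels are y, y, y — 3 nuclei, so 3 syllables.
V1 /y/ – V2 /y/: /m/ → onset of the next syllable (single consonants are always licit onsets).
V2 /y/ – V3 /y/: /b/ is a single consonant, so it becomes the next onset.
Result: by.my.bybg.
Mapping each syllable to C/V: /by/ → CV, /my/ → CV, /bybg/ → CVCC.

CV.CV.CVCC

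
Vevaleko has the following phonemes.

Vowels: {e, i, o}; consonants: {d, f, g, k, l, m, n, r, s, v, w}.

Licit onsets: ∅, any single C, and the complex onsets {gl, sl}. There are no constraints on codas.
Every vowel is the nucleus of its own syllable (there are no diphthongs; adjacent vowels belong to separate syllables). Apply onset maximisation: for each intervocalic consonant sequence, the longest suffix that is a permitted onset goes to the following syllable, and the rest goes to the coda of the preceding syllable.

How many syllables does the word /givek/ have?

2

Vowels present: i, e; each is a nucleus, giving 2 syllables.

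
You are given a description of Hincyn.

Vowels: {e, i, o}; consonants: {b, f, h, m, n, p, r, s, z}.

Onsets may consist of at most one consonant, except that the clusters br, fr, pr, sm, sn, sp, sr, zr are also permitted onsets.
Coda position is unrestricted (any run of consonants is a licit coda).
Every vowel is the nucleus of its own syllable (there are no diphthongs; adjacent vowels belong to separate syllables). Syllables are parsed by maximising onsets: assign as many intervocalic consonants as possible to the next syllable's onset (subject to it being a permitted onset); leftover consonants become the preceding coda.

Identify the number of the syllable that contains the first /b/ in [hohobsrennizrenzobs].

2

Vowels present: o, o, e, i, e, o; each is a nucleus, giving 6 syllables.
Between /o/ (V1) and /o/ (V2): just /h/ — single C goes to the following onset.
Between /o/ (V2) and /e/ (V3): /bsr/ splits as /b/ + /sr/ (/sr/ is the longest suffix that is a licit onset).
Between /e/ (V3) and /i/ (V4): cluster /nn/ — the longest permitted-onset suffix is /n/; onset = /n/, preceding coda = /n/.
Between /i/ (V4) and /e/ (V5): /zr/ is a licit onset in full, so it all attaches to the next syllable.
Between /e/ (V5) and /o/ (V6): /nz/; trying suffixes from longest down, /z/ is the first permitted one, so coda /n/ | onset /z/.
Result: ho.hob.sren.ni.zren.zobs.
The first /b/ is in the coda of syllable 2 (/hob/).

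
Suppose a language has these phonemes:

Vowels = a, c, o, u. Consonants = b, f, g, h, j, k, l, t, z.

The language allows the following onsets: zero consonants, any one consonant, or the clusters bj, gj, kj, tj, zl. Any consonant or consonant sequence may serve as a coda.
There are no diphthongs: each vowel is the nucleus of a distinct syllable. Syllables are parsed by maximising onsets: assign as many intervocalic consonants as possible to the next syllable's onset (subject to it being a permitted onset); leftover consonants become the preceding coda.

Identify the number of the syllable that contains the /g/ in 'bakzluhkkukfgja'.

4

The vowels are a, u, u, a — 4 nuclei, so 4 syllables.
V1 /a/ – V2 /u/: cluster /kzl/ — the longest permitted-onset suffix is /zl/; onset = /zl/, preceding coda = /k/.
V2 /u/ – V3 /u/: /hkk/ splits as /hk/ + /k/ (/k/ is the longest suffix that is a licit onset).
V3 /u/ – V4 /a/: /kfgj/ — longest licit onset from the right is /gj/, leaving /kf/ as coda.
So the parse is bak.zluhk.kukf.gja.
The /g/ is in the onset of syllable 4 (/gja/).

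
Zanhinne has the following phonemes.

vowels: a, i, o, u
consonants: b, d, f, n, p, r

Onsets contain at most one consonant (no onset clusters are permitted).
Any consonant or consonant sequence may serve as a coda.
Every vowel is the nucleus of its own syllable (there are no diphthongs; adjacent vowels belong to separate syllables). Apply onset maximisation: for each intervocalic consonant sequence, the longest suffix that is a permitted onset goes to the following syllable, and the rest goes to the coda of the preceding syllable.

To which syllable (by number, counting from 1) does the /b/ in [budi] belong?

1

Nuclei (vowels): u, i → 2 syllables.
/u…i/ gap (V1→V2): just /d/ — single C goes to the following onset.
Putting it together: bu.di.
The /b/ is in the onset of syllable 1 (/bu/).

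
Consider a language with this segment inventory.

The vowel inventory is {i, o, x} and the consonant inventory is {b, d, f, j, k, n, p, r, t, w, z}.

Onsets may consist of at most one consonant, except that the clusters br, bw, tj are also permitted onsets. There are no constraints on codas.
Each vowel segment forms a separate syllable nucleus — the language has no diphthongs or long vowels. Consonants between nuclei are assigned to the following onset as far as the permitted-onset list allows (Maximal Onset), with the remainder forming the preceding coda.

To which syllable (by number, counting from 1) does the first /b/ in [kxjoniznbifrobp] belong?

Vowels present: x, o, i, i, o; each is a nucleus, giving 5 syllables.
/x…o/ gap (V1→V2): just /j/ — single C goes to the following onset.
/o…i/ gap (V2→V3): just /n/ — single C goes to the following onset.
/i…i/ gap (V3→V4): /znb/ splits as /zn/ + /b/ (/b/ is the longest suffix that is a licit onset).
/i…o/ gap (V4→V5): /fr/ splits as /f/ + /r/ (/r/ is the longest suffix that is a licit onset).
Result: kx.jo.nizn.bif.robp.
The first /b/ is in the onset of syllable 4 (/bif/).

4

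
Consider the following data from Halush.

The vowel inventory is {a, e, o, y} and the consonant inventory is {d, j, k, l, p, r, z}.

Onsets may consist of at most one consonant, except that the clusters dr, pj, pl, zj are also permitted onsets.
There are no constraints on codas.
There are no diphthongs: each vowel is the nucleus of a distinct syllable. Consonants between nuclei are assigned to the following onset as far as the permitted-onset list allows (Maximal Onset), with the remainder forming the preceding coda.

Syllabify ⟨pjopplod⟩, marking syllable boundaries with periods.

pjop.plod

Nuclei (vowels): o, o → 2 syllables.
σ1/σ2 boundary: /ppl/ — longest licit onset from the right is /pl/, leaving /p/ as coda.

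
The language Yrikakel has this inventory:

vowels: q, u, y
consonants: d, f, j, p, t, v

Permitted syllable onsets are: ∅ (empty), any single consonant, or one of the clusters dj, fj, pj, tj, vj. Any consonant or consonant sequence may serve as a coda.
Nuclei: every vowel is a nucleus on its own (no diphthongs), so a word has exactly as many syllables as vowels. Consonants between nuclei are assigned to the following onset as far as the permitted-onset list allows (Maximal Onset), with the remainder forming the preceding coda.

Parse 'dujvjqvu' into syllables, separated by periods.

duj.vjq.vu

Nuclei (vowels): u, q, u → 3 syllables.
Between /u/ (V1) and /q/ (V2): /jvj/ splits as /j/ + /vj/ (/vj/ is the longest suffix that is a licit onset).
Between /q/ (V2) and /u/ (V3): /v/ → onset of the next syllable (single consonants are always licit onsets).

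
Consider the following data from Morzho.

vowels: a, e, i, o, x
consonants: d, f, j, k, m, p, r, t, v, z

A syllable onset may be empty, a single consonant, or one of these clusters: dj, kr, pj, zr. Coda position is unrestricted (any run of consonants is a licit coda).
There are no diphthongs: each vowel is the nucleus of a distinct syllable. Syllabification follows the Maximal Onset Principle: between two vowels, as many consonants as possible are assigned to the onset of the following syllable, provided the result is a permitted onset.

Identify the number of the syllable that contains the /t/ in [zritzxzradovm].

1

Nuclei (vowels): i, x, a, o → 4 syllables.
V1 /i/ – V2 /x/: /tz/ splits as /t/ + /z/ (/z/ is the longest suffix that is a licit onset).
V2 /x/ – V3 /a/: cluster /zr/ — /zr/ is itself a permitted onset, so the whole cluster goes right; preceding coda = ∅.
V3 /a/ – V4 /o/: /d/ is a single consonant, so it becomes the next onset.
Result: zrit.zx.zra.dovm.
The /t/ is in the coda of syllable 1 (/zrit/).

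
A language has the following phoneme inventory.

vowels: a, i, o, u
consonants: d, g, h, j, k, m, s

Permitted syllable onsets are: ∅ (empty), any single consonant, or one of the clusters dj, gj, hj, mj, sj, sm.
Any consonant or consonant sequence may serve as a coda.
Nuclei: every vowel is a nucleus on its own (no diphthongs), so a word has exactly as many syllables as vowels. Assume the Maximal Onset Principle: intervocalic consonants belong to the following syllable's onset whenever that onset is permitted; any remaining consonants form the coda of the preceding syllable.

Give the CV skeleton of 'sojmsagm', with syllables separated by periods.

Vowels present: o, a; each is a nucleus, giving 2 syllables.
/o…a/ gap (V1→V2): cluster /jms/ — the longest permitted-onset suffix is /s/; onset = /s/, preceding coda = /jm/.
So the parse is sojm.sagm.
Mapping each syllable to C/V: /sojm/ → CVCC, /sagm/ → CVCC.

CVCC.CVCC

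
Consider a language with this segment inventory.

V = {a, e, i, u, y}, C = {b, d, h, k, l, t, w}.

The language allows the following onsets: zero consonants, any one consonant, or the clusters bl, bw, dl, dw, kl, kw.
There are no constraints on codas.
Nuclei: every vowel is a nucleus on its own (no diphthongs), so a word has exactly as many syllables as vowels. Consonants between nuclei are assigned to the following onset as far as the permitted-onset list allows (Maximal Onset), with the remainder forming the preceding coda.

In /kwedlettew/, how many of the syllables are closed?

Nuclei (vowels): e, e, e → 3 syllables.
V1 /e/ – V2 /e/: /dl/ — entire cluster is a permitted onset → onset /dl/, coda ∅.
V2 /e/ – V3 /e/: /tt/ splits as /t/ + /t/ (/t/ is the longest suffix that is a licit onset).
Syllabification: kwe.dlet.tew.
Classifying each syllable: /kwe/ (open), /dlet/ (closed), /tew/ (closed).
Closed syllables: 2.

2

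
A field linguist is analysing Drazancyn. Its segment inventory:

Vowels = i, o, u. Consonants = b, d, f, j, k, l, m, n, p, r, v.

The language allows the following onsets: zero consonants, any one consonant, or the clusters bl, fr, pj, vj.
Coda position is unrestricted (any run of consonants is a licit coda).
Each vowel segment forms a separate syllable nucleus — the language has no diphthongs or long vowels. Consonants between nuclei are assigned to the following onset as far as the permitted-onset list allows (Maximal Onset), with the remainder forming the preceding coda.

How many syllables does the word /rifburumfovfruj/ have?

Vowels present: i, u, u, o, u; each is a nucleus, giving 5 syllables.

5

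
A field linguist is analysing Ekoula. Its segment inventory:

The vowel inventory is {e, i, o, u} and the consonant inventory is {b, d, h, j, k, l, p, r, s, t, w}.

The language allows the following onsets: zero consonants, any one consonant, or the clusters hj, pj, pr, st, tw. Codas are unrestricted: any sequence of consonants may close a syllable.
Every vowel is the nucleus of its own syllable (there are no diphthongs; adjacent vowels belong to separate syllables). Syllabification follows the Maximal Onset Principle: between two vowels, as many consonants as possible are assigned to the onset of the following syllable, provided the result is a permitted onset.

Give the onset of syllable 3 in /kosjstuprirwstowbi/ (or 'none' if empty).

pr

Nuclei (vowels): o, u, i, o, i → 5 syllables.
V1 /o/ – V2 /u/: /sjst/; trying suffixes from longest down, /st/ is the first permitted one, so coda /sj/ | onset /st/.
V2 /u/ – V3 /i/: /pr/ is a licit onset in full, so it all attaches to the next syllable.
V3 /i/ – V4 /o/: cluster /rwst/ — the longest permitted-onset suffix is /st/; onset = /st/, preceding coda = /rw/.
V4 /o/ – V5 /i/: /wb/; trying suffixes from longest down, /b/ is the first permitted one, so coda /w/ | onset /b/.
Syllabification: kosj.stu.prirw.stow.bi.
Syllable 3 is /prirw/: onset /pr/, nucleus /i/, coda /rw/.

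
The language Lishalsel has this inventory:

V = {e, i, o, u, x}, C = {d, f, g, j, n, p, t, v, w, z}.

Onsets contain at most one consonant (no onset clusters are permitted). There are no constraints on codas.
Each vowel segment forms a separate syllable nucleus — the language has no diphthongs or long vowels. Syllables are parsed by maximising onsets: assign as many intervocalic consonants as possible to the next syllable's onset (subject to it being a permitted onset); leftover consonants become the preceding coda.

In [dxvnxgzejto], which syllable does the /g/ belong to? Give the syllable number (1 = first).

2

The vowels are x, x, e, o — 4 nuclei, so 4 syllables.
/x…x/ gap (V1→V2): /vn/ — longest licit onset from the right is /n/, leaving /v/ as coda.
/x…e/ gap (V2→V3): /gz/ splits as /g/ + /z/ (/z/ is the longest suffix that is a licit onset).
/e…o/ gap (V3→V4): cluster /jt/ — the longest permitted-onset suffix is /t/; onset = /t/, preceding coda = /j/.
Putting it together: dxv.nxg.zej.to.
The /g/ is in the coda of syllable 2 (/nxg/).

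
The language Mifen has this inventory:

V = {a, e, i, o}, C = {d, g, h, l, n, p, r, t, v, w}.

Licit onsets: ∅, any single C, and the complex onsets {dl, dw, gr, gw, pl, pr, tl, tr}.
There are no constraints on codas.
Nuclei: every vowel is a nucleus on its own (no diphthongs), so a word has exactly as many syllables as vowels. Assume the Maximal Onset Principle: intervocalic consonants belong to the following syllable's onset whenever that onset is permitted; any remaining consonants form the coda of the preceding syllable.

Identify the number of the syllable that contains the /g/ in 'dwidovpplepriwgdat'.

Nuclei (vowels): i, o, e, i, a → 5 syllables.
σ1/σ2 boundary: just /d/ — single C goes to the following onset.
σ2/σ3 boundary: /vppl/ — longest licit onset from the right is /pl/, leaving /vp/ as coda.
σ3/σ4 boundary: /pr/ is a licit onset in full, so it all attaches to the next syllable.
σ4/σ5 boundary: /wgd/; trying suffixes from longest down, /d/ is the first permitted one, so coda /wg/ | onset /d/.
Result: dwi.dovp.ple.priwg.dat.
The /g/ is in the coda of syllable 4 (/priwg/).

4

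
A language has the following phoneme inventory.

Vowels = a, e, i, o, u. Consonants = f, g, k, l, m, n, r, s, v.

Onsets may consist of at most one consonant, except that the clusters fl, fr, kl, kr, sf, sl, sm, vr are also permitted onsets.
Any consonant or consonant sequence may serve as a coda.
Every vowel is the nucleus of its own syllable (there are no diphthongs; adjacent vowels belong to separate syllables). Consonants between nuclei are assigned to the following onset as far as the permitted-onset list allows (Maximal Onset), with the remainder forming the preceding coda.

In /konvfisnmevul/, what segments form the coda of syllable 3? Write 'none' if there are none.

none

Vowels present: o, i, e, u; each is a nucleus, giving 4 syllables.
σ1/σ2 boundary: cluster /nvf/ — the longest permitted-onset suffix is /f/; onset = /f/, preceding coda = /nv/.
σ2/σ3 boundary: /snm/; trying suffixes from longest down, /m/ is the first permitted one, so coda /sn/ | onset /m/.
σ3/σ4 boundary: /v/ → onset of the next syllable (single consonants are always licit onsets).
Syllabification: konv.fisn.me.vul.
Syllable 3 is /me/: onset /m/, nucleus /e/, coda ∅.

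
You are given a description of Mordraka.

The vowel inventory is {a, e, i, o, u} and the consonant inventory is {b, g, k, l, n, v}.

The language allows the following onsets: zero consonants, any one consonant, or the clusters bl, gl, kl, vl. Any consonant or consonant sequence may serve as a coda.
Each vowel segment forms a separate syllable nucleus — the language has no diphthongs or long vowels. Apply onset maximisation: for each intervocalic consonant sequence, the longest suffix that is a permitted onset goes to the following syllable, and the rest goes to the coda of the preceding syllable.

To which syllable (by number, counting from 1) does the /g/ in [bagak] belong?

2

The vowels are a, a — 2 nuclei, so 2 syllables.
σ1/σ2 boundary: /g/ → onset of the next syllable (single consonants are always licit onsets).
Result: ba.gak.
The /g/ is in the onset of syllable 2 (/gak/).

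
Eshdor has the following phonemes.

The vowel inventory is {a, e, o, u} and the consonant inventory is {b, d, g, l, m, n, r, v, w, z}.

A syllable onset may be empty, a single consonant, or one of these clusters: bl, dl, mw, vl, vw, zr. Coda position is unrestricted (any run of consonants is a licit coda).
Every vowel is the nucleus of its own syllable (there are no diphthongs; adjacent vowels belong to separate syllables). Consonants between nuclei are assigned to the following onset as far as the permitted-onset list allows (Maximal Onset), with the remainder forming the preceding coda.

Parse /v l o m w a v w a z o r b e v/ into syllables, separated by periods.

Vowels present: o, a, a, o, e; each is a nucleus, giving 5 syllables.
Between /o/ (V1) and /a/ (V2): /mw/ — entire cluster is a permitted onset → onset /mw/, coda ∅.
Between /a/ (V2) and /a/ (V3): /vw/ is a licit onset in full, so it all attaches to the next syllable.
Between /a/ (V3) and /o/ (V4): /z/ → onset of the next syllable (single consonants are always licit onsets).
Between /o/ (V4) and /e/ (V5): /rb/ — longest licit onset from the right is /b/, leaving /r/ as coda.

vlo.mwa.vwa.zor.bev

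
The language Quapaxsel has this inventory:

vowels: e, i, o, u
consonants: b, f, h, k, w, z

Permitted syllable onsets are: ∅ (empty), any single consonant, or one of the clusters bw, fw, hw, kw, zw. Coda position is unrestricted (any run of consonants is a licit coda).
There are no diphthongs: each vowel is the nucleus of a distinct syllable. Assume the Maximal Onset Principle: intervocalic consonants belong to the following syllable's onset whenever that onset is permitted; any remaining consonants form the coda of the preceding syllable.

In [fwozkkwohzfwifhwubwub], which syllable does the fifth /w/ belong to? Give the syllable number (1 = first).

5

Nuclei (vowels): o, o, i, u, u → 5 syllables.
σ1/σ2 boundary: cluster /zkkw/ — the longest permitted-onset suffix is /kw/; onset = /kw/, preceding coda = /zk/.
σ2/σ3 boundary: /hzfw/; trying suffixes from longest down, /fw/ is the first permitted one, so coda /hz/ | onset /fw/.
σ3/σ4 boundary: /fhw/ splits as /f/ + /hw/ (/hw/ is the longest suffix that is a licit onset).
σ4/σ5 boundary: cluster /bw/ — /bw/ is itself a permitted onset, so the whole cluster goes right; preceding coda = ∅.
Syllabification: fwozk.kwohz.fwif.hwu.bwub.
The fifth /w/ is in the onset of syllable 5 (/bwub/).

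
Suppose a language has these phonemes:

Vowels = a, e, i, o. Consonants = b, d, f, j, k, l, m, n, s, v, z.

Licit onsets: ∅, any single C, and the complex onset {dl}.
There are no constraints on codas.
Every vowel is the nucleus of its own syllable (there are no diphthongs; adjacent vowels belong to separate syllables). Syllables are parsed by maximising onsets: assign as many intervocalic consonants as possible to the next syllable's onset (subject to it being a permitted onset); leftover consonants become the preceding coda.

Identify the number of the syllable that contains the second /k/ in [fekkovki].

The vowels are e, o, i — 3 nuclei, so 3 syllables.
V1 /e/ – V2 /o/: /kk/ — longest licit onset from the right is /k/, leaving /k/ as coda.
V2 /o/ – V3 /i/: /vk/ splits as /v/ + /k/ (/k/ is the longest suffix that is a licit onset).
So the parse is fek.kov.ki.
The second /k/ is in the onset of syllable 2 (/kov/).

2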